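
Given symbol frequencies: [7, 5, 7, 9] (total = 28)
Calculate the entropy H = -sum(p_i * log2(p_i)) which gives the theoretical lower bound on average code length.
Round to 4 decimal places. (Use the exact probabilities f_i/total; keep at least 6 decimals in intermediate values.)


Per-symbol terms -p_i * log2(p_i) with p_i = f_i/28:
  p = 7/28 = 0.250000: log2(p) = -2.000000, -p*log2(p) = 0.500000
  p = 5/28 = 0.178571: log2(p) = -2.485427, -p*log2(p) = 0.443826
  p = 7/28 = 0.250000: log2(p) = -2.000000, -p*log2(p) = 0.500000
  p = 9/28 = 0.321429: log2(p) = -1.637430, -p*log2(p) = 0.526317
H = 0.500000 + 0.443826 + 0.500000 + 0.526317 = 1.970143

H = 1.9701 bits/symbol


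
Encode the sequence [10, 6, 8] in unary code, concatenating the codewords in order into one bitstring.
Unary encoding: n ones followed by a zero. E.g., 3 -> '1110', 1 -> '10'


Encode each number as n ones followed by a terminating 0:
  10 -> 11111111110 (11 bits)
  6 -> 1111110 (7 bits)
  8 -> 111111110 (9 bits)
Total length = 11 + 7 + 9 = 27 bits.

Unary([10, 6, 8]) = 111111111101111110111111110 (27 bits)


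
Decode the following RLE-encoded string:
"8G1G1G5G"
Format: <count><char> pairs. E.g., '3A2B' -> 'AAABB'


Expanding each <count><char> pair:
  8G -> 'GGGGGGGG'
  1G -> 'G'
  1G -> 'G'
  5G -> 'GGGGG'

Decoded = GGGGGGGGGGGGGGG


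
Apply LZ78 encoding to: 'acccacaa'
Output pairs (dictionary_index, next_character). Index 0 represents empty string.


LZ78 encoding steps:
Dictionary: {0: ''}
Step 1: w='' (idx 0), next='a' -> output (0, 'a'), add 'a' as idx 1
Step 2: w='' (idx 0), next='c' -> output (0, 'c'), add 'c' as idx 2
Step 3: w='c' (idx 2), next='c' -> output (2, 'c'), add 'cc' as idx 3
Step 4: w='a' (idx 1), next='c' -> output (1, 'c'), add 'ac' as idx 4
Step 5: w='a' (idx 1), next='a' -> output (1, 'a'), add 'aa' as idx 5


Encoded: [(0, 'a'), (0, 'c'), (2, 'c'), (1, 'c'), (1, 'a')]


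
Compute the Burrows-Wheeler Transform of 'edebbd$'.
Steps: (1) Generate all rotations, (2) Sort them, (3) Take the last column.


Rotations (sorted):
  0: $edebbd -> last char: d
  1: bbd$ede -> last char: e
  2: bd$edeb -> last char: b
  3: d$edebb -> last char: b
  4: debbd$e -> last char: e
  5: ebbd$ed -> last char: d
  6: edebbd$ -> last char: $


BWT = debbed$


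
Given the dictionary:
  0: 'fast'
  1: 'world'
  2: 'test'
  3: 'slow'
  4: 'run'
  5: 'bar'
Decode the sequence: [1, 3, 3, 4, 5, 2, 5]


Look up each index in the dictionary:
  1 -> 'world'
  3 -> 'slow'
  3 -> 'slow'
  4 -> 'run'
  5 -> 'bar'
  2 -> 'test'
  5 -> 'bar'

Decoded: "world slow slow run bar test bar"


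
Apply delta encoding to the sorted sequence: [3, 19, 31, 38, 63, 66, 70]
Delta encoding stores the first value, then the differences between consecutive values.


First value: 3
Deltas:
  19 - 3 = 16
  31 - 19 = 12
  38 - 31 = 7
  63 - 38 = 25
  66 - 63 = 3
  70 - 66 = 4


Delta encoded: [3, 16, 12, 7, 25, 3, 4]


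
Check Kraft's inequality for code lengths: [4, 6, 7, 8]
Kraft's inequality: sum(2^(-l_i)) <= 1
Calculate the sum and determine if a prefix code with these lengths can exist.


Sum = 2^(-4) + 2^(-6) + 2^(-7) + 2^(-8)
    = 0.0625 + 0.015625 + 0.0078125 + 0.00390625
    = 23/256 = 0.08984375
Since 0.08984375 <= 1, Kraft's inequality IS satisfied.
A prefix code with these lengths CAN exist.

Kraft sum = 0.08984375. Satisfied.


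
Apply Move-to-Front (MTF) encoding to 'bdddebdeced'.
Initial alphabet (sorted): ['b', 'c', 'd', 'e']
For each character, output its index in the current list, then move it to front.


MTF encoding:
'b': index 0 in ['b', 'c', 'd', 'e'] -> ['b', 'c', 'd', 'e']
'd': index 2 in ['b', 'c', 'd', 'e'] -> ['d', 'b', 'c', 'e']
'd': index 0 in ['d', 'b', 'c', 'e'] -> ['d', 'b', 'c', 'e']
'd': index 0 in ['d', 'b', 'c', 'e'] -> ['d', 'b', 'c', 'e']
'e': index 3 in ['d', 'b', 'c', 'e'] -> ['e', 'd', 'b', 'c']
'b': index 2 in ['e', 'd', 'b', 'c'] -> ['b', 'e', 'd', 'c']
'd': index 2 in ['b', 'e', 'd', 'c'] -> ['d', 'b', 'e', 'c']
'e': index 2 in ['d', 'b', 'e', 'c'] -> ['e', 'd', 'b', 'c']
'c': index 3 in ['e', 'd', 'b', 'c'] -> ['c', 'e', 'd', 'b']
'e': index 1 in ['c', 'e', 'd', 'b'] -> ['e', 'c', 'd', 'b']
'd': index 2 in ['e', 'c', 'd', 'b'] -> ['d', 'e', 'c', 'b']


Output: [0, 2, 0, 0, 3, 2, 2, 2, 3, 1, 2]


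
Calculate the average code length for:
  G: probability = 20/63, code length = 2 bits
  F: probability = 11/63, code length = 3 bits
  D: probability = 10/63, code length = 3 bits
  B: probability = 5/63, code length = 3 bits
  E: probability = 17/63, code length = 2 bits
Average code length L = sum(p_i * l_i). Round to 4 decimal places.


Weighted contributions p_i * l_i:
  G: (20/63) * 2 = 40/63
  F: (11/63) * 3 = 33/63
  D: (10/63) * 3 = 30/63
  B: (5/63) * 3 = 15/63
  E: (17/63) * 2 = 34/63
Sum = (40 + 33 + 30 + 15 + 34)/63 = 152/63

L = 152/63 = 2.4127 bits/symbol


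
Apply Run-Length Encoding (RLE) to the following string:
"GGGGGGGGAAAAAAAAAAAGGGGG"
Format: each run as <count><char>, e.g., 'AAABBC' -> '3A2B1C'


Scanning runs left to right:
  i=0: run of 'G' x 8 -> '8G'
  i=8: run of 'A' x 11 -> '11A'
  i=19: run of 'G' x 5 -> '5G'

RLE = 8G11A5G


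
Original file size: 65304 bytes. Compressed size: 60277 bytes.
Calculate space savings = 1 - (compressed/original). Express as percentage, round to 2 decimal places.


ratio = compressed/original = 60277/65304 = 0.923022
savings = 1 - ratio = 1 - 0.923022 = 0.076978
as a percentage: 0.076978 * 100 = 7.7%

Space savings = 1 - 60277/65304 = 7.7%


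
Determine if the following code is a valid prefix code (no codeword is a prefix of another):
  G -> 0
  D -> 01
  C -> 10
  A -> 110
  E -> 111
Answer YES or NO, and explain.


Checking each pair (does one codeword prefix another?):
  G='0' vs D='01': prefix -- VIOLATION

NO -- this is NOT a valid prefix code. G (0) is a prefix of D (01).


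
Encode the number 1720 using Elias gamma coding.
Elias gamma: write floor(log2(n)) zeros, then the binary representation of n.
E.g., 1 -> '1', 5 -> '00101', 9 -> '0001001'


num_bits = floor(log2(1720)) + 1 = 11
leading_zeros = num_bits - 1 = 10
binary(1720) = 11010111000

Elias gamma(1720) = '0000000000' + '11010111000' = 000000000011010111000 (21 bits)


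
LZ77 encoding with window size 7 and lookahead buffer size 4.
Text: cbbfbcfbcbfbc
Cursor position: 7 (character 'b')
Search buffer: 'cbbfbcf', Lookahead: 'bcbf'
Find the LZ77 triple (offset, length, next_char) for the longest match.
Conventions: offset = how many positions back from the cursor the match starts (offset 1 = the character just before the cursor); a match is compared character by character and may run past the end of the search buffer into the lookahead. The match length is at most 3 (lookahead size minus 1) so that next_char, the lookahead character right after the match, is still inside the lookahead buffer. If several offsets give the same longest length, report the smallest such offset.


Try each offset into the search buffer:
  offset=1 (pos 6, char 'f'): match length 0
  offset=2 (pos 5, char 'c'): match length 0
  offset=3 (pos 4, char 'b'): match length 2
  offset=4 (pos 3, char 'f'): match length 0
  offset=5 (pos 2, char 'b'): match length 1
  offset=6 (pos 1, char 'b'): match length 1
  offset=7 (pos 0, char 'c'): match length 0
Longest match has length 2 at offset 3.
next_char = character at position 7 + 2 = 9 -> 'b'

Best match: offset=3, length=2 (matching 'bc' starting at position 4)
LZ77 triple: (3, 2, 'b')


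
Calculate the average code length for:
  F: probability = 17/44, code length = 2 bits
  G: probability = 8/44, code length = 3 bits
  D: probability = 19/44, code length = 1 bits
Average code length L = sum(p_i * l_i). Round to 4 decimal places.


Weighted contributions p_i * l_i:
  F: (17/44) * 2 = 34/44
  G: (8/44) * 3 = 24/44
  D: (19/44) * 1 = 19/44
Sum = (34 + 24 + 19)/44 = 77/44

L = 77/44 = 1.7500 bits/symbol


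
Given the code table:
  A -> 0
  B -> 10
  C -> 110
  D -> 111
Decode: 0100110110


Decoding:
0 -> A
10 -> B
0 -> A
110 -> C
110 -> C


Result: ABACC


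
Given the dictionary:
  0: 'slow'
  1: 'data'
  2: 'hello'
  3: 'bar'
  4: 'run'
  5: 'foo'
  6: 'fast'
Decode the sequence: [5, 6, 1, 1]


Look up each index in the dictionary:
  5 -> 'foo'
  6 -> 'fast'
  1 -> 'data'
  1 -> 'data'

Decoded: "foo fast data data"


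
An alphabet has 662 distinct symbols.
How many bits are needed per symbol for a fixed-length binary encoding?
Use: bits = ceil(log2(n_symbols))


log2(662) = 9.3707
Bracket: 2^9 = 512 < 662 <= 2^10 = 1024
So ceil(log2(662)) = 10

bits = ceil(log2(662)) = ceil(9.3707) = 10 bits


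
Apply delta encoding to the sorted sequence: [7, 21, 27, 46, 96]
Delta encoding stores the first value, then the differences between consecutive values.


First value: 7
Deltas:
  21 - 7 = 14
  27 - 21 = 6
  46 - 27 = 19
  96 - 46 = 50


Delta encoded: [7, 14, 6, 19, 50]


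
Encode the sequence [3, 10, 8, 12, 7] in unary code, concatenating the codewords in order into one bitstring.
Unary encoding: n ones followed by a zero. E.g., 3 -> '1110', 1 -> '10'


Encode each number as n ones followed by a terminating 0:
  3 -> 1110 (4 bits)
  10 -> 11111111110 (11 bits)
  8 -> 111111110 (9 bits)
  12 -> 1111111111110 (13 bits)
  7 -> 11111110 (8 bits)
Total length = 4 + 11 + 9 + 13 + 8 = 45 bits.

Unary([3, 10, 8, 12, 7]) = 111011111111110111111110111111111111011111110 (45 bits)


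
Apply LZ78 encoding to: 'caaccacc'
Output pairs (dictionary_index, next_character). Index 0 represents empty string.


LZ78 encoding steps:
Dictionary: {0: ''}
Step 1: w='' (idx 0), next='c' -> output (0, 'c'), add 'c' as idx 1
Step 2: w='' (idx 0), next='a' -> output (0, 'a'), add 'a' as idx 2
Step 3: w='a' (idx 2), next='c' -> output (2, 'c'), add 'ac' as idx 3
Step 4: w='c' (idx 1), next='a' -> output (1, 'a'), add 'ca' as idx 4
Step 5: w='c' (idx 1), next='c' -> output (1, 'c'), add 'cc' as idx 5


Encoded: [(0, 'c'), (0, 'a'), (2, 'c'), (1, 'a'), (1, 'c')]


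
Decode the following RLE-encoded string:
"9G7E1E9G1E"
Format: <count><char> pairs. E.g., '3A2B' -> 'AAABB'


Expanding each <count><char> pair:
  9G -> 'GGGGGGGGG'
  7E -> 'EEEEEEE'
  1E -> 'E'
  9G -> 'GGGGGGGGG'
  1E -> 'E'

Decoded = GGGGGGGGGEEEEEEEEGGGGGGGGGE


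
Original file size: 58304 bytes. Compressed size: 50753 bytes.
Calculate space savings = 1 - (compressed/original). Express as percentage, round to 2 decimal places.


ratio = compressed/original = 50753/58304 = 0.870489
savings = 1 - ratio = 1 - 0.870489 = 0.129511
as a percentage: 0.129511 * 100 = 12.95%

Space savings = 1 - 50753/58304 = 12.95%


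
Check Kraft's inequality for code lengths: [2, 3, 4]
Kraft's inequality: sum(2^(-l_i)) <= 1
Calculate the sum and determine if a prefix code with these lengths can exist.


Sum = 2^(-2) + 2^(-3) + 2^(-4)
    = 0.25 + 0.125 + 0.0625
    = 7/16 = 0.4375
Since 0.4375 <= 1, Kraft's inequality IS satisfied.
A prefix code with these lengths CAN exist.

Kraft sum = 0.4375. Satisfied.


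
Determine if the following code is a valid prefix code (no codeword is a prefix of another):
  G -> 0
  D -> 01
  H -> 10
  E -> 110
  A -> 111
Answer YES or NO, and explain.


Checking each pair (does one codeword prefix another?):
  G='0' vs D='01': prefix -- VIOLATION

NO -- this is NOT a valid prefix code. G (0) is a prefix of D (01).


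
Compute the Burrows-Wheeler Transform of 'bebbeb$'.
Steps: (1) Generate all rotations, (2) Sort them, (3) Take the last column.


Rotations (sorted):
  0: $bebbeb -> last char: b
  1: b$bebbe -> last char: e
  2: bbeb$be -> last char: e
  3: beb$beb -> last char: b
  4: bebbeb$ -> last char: $
  5: eb$bebb -> last char: b
  6: ebbeb$b -> last char: b


BWT = beeb$bb


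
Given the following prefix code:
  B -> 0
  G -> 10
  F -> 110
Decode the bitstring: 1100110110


Decoding step by step:
Bits 110 -> F
Bits 0 -> B
Bits 110 -> F
Bits 110 -> F


Decoded message: FBFF


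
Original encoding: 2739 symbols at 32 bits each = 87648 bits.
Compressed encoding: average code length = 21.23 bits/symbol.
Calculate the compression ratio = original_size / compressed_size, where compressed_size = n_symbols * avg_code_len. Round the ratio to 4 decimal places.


original_size = n_symbols * orig_bits = 2739 * 32 = 87648 bits
compressed_size = n_symbols * avg_code_len = 2739 * 21.23 = 58148.97 bits
ratio = original_size / compressed_size = 87648 / 58148.97 = 1.5073

Compression ratio = 1.5073


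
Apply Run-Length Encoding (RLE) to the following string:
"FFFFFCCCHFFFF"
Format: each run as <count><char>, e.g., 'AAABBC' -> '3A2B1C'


Scanning runs left to right:
  i=0: run of 'F' x 5 -> '5F'
  i=5: run of 'C' x 3 -> '3C'
  i=8: run of 'H' x 1 -> '1H'
  i=9: run of 'F' x 4 -> '4F'

RLE = 5F3C1H4F


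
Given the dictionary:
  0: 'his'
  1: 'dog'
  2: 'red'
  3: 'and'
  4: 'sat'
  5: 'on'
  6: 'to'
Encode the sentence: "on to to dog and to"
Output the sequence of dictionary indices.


Look up each word in the dictionary:
  'on' -> 5
  'to' -> 6
  'to' -> 6
  'dog' -> 1
  'and' -> 3
  'to' -> 6

Encoded: [5, 6, 6, 1, 3, 6]


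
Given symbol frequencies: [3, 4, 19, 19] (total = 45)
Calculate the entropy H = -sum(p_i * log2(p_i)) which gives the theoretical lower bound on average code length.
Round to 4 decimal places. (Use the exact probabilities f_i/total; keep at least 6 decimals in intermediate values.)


Per-symbol terms -p_i * log2(p_i) with p_i = f_i/45:
  p = 3/45 = 0.066667: log2(p) = -3.906891, -p*log2(p) = 0.260459
  p = 4/45 = 0.088889: log2(p) = -3.491853, -p*log2(p) = 0.310387
  p = 19/45 = 0.422222: log2(p) = -1.243926, -p*log2(p) = 0.525213
  p = 19/45 = 0.422222: log2(p) = -1.243926, -p*log2(p) = 0.525213
H = 0.260459 + 0.310387 + 0.525213 + 0.525213 = 1.621272

H = 1.6213 bits/symbol


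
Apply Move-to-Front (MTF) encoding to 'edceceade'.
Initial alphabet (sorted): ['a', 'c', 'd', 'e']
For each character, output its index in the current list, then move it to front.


MTF encoding:
'e': index 3 in ['a', 'c', 'd', 'e'] -> ['e', 'a', 'c', 'd']
'd': index 3 in ['e', 'a', 'c', 'd'] -> ['d', 'e', 'a', 'c']
'c': index 3 in ['d', 'e', 'a', 'c'] -> ['c', 'd', 'e', 'a']
'e': index 2 in ['c', 'd', 'e', 'a'] -> ['e', 'c', 'd', 'a']
'c': index 1 in ['e', 'c', 'd', 'a'] -> ['c', 'e', 'd', 'a']
'e': index 1 in ['c', 'e', 'd', 'a'] -> ['e', 'c', 'd', 'a']
'a': index 3 in ['e', 'c', 'd', 'a'] -> ['a', 'e', 'c', 'd']
'd': index 3 in ['a', 'e', 'c', 'd'] -> ['d', 'a', 'e', 'c']
'e': index 2 in ['d', 'a', 'e', 'c'] -> ['e', 'd', 'a', 'c']


Output: [3, 3, 3, 2, 1, 1, 3, 3, 2]


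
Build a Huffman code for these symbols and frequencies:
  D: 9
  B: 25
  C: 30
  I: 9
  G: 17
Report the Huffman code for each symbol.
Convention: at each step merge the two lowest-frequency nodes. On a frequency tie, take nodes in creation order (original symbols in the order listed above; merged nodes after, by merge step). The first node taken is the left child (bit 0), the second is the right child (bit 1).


Huffman tree construction:
Step 1: Merge D(9) + I(9) = 18
Step 2: Merge G(17) + (D+I)(18) = 35
Step 3: Merge B(25) + C(30) = 55
Step 4: Merge (G+(D+I))(35) + (B+C)(55) = 90
Read each symbol's code off the tree from the root (left child = 0, right child = 1).

Codes:
  D: 010 (length 3)
  B: 10 (length 2)
  C: 11 (length 2)
  I: 011 (length 3)
  G: 00 (length 2)
Average code length: 198/90 = 2.2000 bits/symbol


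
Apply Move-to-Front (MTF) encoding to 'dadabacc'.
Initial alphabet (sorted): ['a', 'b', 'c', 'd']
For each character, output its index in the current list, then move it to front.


MTF encoding:
'd': index 3 in ['a', 'b', 'c', 'd'] -> ['d', 'a', 'b', 'c']
'a': index 1 in ['d', 'a', 'b', 'c'] -> ['a', 'd', 'b', 'c']
'd': index 1 in ['a', 'd', 'b', 'c'] -> ['d', 'a', 'b', 'c']
'a': index 1 in ['d', 'a', 'b', 'c'] -> ['a', 'd', 'b', 'c']
'b': index 2 in ['a', 'd', 'b', 'c'] -> ['b', 'a', 'd', 'c']
'a': index 1 in ['b', 'a', 'd', 'c'] -> ['a', 'b', 'd', 'c']
'c': index 3 in ['a', 'b', 'd', 'c'] -> ['c', 'a', 'b', 'd']
'c': index 0 in ['c', 'a', 'b', 'd'] -> ['c', 'a', 'b', 'd']


Output: [3, 1, 1, 1, 2, 1, 3, 0]


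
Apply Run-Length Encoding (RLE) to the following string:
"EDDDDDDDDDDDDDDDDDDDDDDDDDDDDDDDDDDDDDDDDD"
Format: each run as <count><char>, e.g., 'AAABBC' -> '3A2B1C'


Scanning runs left to right:
  i=0: run of 'E' x 1 -> '1E'
  i=1: run of 'D' x 41 -> '41D'

RLE = 1E41D


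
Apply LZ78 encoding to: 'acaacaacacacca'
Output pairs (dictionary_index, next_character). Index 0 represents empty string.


LZ78 encoding steps:
Dictionary: {0: ''}
Step 1: w='' (idx 0), next='a' -> output (0, 'a'), add 'a' as idx 1
Step 2: w='' (idx 0), next='c' -> output (0, 'c'), add 'c' as idx 2
Step 3: w='a' (idx 1), next='a' -> output (1, 'a'), add 'aa' as idx 3
Step 4: w='c' (idx 2), next='a' -> output (2, 'a'), add 'ca' as idx 4
Step 5: w='a' (idx 1), next='c' -> output (1, 'c'), add 'ac' as idx 5
Step 6: w='ac' (idx 5), next='a' -> output (5, 'a'), add 'aca' as idx 6
Step 7: w='c' (idx 2), next='c' -> output (2, 'c'), add 'cc' as idx 7
Step 8: w='a' (idx 1), end of input -> output (1, '')


Encoded: [(0, 'a'), (0, 'c'), (1, 'a'), (2, 'a'), (1, 'c'), (5, 'a'), (2, 'c'), (1, '')]


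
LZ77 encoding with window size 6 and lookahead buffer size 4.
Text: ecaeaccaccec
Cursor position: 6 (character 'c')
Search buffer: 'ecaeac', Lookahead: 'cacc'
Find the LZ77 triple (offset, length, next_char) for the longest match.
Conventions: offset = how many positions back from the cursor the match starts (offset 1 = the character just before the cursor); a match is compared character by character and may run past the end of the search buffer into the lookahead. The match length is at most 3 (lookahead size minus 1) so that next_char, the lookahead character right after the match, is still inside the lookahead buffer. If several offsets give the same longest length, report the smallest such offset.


Try each offset into the search buffer:
  offset=1 (pos 5, char 'c'): match length 1
  offset=2 (pos 4, char 'a'): match length 0
  offset=3 (pos 3, char 'e'): match length 0
  offset=4 (pos 2, char 'a'): match length 0
  offset=5 (pos 1, char 'c'): match length 2
  offset=6 (pos 0, char 'e'): match length 0
Longest match has length 2 at offset 5.
next_char = character at position 6 + 2 = 8 -> 'c'

Best match: offset=5, length=2 (matching 'ca' starting at position 1)
LZ77 triple: (5, 2, 'c')


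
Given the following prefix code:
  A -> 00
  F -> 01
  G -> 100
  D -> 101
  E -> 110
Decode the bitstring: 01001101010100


Decoding step by step:
Bits 01 -> F
Bits 00 -> A
Bits 110 -> E
Bits 101 -> D
Bits 01 -> F
Bits 00 -> A


Decoded message: FAEDFA


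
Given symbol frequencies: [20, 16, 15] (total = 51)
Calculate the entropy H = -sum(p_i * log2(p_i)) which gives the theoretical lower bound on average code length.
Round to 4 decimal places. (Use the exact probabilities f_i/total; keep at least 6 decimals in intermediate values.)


Per-symbol terms -p_i * log2(p_i) with p_i = f_i/51:
  p = 20/51 = 0.392157: log2(p) = -1.350497, -p*log2(p) = 0.529607
  p = 16/51 = 0.313725: log2(p) = -1.672425, -p*log2(p) = 0.524682
  p = 15/51 = 0.294118: log2(p) = -1.765535, -p*log2(p) = 0.519275
H = 0.529607 + 0.524682 + 0.519275 = 1.573564

H = 1.5736 bits/symbol


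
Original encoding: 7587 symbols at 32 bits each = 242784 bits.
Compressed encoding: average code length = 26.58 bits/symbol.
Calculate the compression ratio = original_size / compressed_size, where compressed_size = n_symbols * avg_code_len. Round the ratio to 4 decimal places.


original_size = n_symbols * orig_bits = 7587 * 32 = 242784 bits
compressed_size = n_symbols * avg_code_len = 7587 * 26.58 = 201662.46 bits
ratio = original_size / compressed_size = 242784 / 201662.46 = 1.2039

Compression ratio = 1.2039


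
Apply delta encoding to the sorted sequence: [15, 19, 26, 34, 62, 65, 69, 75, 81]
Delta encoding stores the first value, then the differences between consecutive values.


First value: 15
Deltas:
  19 - 15 = 4
  26 - 19 = 7
  34 - 26 = 8
  62 - 34 = 28
  65 - 62 = 3
  69 - 65 = 4
  75 - 69 = 6
  81 - 75 = 6


Delta encoded: [15, 4, 7, 8, 28, 3, 4, 6, 6]


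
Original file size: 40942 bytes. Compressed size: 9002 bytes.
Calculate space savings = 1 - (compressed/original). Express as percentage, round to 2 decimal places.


ratio = compressed/original = 9002/40942 = 0.219872
savings = 1 - ratio = 1 - 0.219872 = 0.780128
as a percentage: 0.780128 * 100 = 78.01%

Space savings = 1 - 9002/40942 = 78.01%


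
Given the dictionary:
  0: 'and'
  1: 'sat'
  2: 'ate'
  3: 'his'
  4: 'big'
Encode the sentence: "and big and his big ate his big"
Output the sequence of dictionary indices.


Look up each word in the dictionary:
  'and' -> 0
  'big' -> 4
  'and' -> 0
  'his' -> 3
  'big' -> 4
  'ate' -> 2
  'his' -> 3
  'big' -> 4

Encoded: [0, 4, 0, 3, 4, 2, 3, 4]


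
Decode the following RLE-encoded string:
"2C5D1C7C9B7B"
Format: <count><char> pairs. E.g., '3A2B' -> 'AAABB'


Expanding each <count><char> pair:
  2C -> 'CC'
  5D -> 'DDDDD'
  1C -> 'C'
  7C -> 'CCCCCCC'
  9B -> 'BBBBBBBBB'
  7B -> 'BBBBBBB'

Decoded = CCDDDDDCCCCCCCCBBBBBBBBBBBBBBBB


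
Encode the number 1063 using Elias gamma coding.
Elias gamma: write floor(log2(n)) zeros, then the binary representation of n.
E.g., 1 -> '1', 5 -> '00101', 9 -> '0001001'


num_bits = floor(log2(1063)) + 1 = 11
leading_zeros = num_bits - 1 = 10
binary(1063) = 10000100111

Elias gamma(1063) = '0000000000' + '10000100111' = 000000000010000100111 (21 bits)


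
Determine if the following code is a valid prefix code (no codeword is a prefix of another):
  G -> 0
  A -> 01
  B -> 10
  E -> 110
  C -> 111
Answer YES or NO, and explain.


Checking each pair (does one codeword prefix another?):
  G='0' vs A='01': prefix -- VIOLATION

NO -- this is NOT a valid prefix code. G (0) is a prefix of A (01).


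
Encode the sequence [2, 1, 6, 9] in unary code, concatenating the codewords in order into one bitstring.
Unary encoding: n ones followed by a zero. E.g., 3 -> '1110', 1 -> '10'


Encode each number as n ones followed by a terminating 0:
  2 -> 110 (3 bits)
  1 -> 10 (2 bits)
  6 -> 1111110 (7 bits)
  9 -> 1111111110 (10 bits)
Total length = 3 + 2 + 7 + 10 = 22 bits.

Unary([2, 1, 6, 9]) = 1101011111101111111110 (22 bits)


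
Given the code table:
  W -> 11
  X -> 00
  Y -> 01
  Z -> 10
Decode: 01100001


Decoding:
01 -> Y
10 -> Z
00 -> X
01 -> Y


Result: YZXY


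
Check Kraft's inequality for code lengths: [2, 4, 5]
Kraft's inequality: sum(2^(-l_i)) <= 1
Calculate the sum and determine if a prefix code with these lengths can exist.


Sum = 2^(-2) + 2^(-4) + 2^(-5)
    = 0.25 + 0.0625 + 0.03125
    = 11/32 = 0.34375
Since 0.34375 <= 1, Kraft's inequality IS satisfied.
A prefix code with these lengths CAN exist.

Kraft sum = 0.34375. Satisfied.


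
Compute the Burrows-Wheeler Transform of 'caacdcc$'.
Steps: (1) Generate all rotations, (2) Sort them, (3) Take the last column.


Rotations (sorted):
  0: $caacdcc -> last char: c
  1: aacdcc$c -> last char: c
  2: acdcc$ca -> last char: a
  3: c$caacdc -> last char: c
  4: caacdcc$ -> last char: $
  5: cc$caacd -> last char: d
  6: cdcc$caa -> last char: a
  7: dcc$caac -> last char: c


BWT = ccac$dac


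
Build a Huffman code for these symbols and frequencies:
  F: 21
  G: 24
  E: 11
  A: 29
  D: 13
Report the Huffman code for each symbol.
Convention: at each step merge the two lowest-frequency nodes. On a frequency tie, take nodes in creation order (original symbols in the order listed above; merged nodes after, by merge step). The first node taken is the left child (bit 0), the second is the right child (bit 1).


Huffman tree construction:
Step 1: Merge E(11) + D(13) = 24
Step 2: Merge F(21) + G(24) = 45
Step 3: Merge (E+D)(24) + A(29) = 53
Step 4: Merge (F+G)(45) + ((E+D)+A)(53) = 98
Read each symbol's code off the tree from the root (left child = 0, right child = 1).

Codes:
  F: 00 (length 2)
  G: 01 (length 2)
  E: 100 (length 3)
  A: 11 (length 2)
  D: 101 (length 3)
Average code length: 220/98 = 2.2449 bits/symbol


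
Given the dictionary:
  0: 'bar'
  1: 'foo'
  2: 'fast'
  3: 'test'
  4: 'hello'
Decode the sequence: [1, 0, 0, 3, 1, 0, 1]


Look up each index in the dictionary:
  1 -> 'foo'
  0 -> 'bar'
  0 -> 'bar'
  3 -> 'test'
  1 -> 'foo'
  0 -> 'bar'
  1 -> 'foo'

Decoded: "foo bar bar test foo bar foo"


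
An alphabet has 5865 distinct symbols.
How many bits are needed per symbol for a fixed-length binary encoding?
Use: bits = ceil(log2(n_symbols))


log2(5865) = 12.5179
Bracket: 2^12 = 4096 < 5865 <= 2^13 = 8192
So ceil(log2(5865)) = 13

bits = ceil(log2(5865)) = ceil(12.5179) = 13 bits


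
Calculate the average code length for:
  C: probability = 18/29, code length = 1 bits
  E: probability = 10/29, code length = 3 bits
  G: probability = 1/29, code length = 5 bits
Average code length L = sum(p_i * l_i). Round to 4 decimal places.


Weighted contributions p_i * l_i:
  C: (18/29) * 1 = 18/29
  E: (10/29) * 3 = 30/29
  G: (1/29) * 5 = 5/29
Sum = (18 + 30 + 5)/29 = 53/29

L = 53/29 = 1.8276 bits/symbol


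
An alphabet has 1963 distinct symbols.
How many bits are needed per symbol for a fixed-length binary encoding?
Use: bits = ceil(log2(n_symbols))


log2(1963) = 10.9388
Bracket: 2^10 = 1024 < 1963 <= 2^11 = 2048
So ceil(log2(1963)) = 11

bits = ceil(log2(1963)) = ceil(10.9388) = 11 bits


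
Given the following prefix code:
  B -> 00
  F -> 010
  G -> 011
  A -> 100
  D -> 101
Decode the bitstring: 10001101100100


Decoding step by step:
Bits 100 -> A
Bits 011 -> G
Bits 011 -> G
Bits 00 -> B
Bits 100 -> A


Decoded message: AGGBA


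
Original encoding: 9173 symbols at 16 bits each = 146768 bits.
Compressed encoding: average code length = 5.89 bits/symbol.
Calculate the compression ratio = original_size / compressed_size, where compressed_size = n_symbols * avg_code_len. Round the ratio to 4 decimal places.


original_size = n_symbols * orig_bits = 9173 * 16 = 146768 bits
compressed_size = n_symbols * avg_code_len = 9173 * 5.89 = 54028.97 bits
ratio = original_size / compressed_size = 146768 / 54028.97 = 2.7165

Compression ratio = 2.7165


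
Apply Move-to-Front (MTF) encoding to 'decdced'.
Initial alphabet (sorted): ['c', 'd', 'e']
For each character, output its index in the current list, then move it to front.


MTF encoding:
'd': index 1 in ['c', 'd', 'e'] -> ['d', 'c', 'e']
'e': index 2 in ['d', 'c', 'e'] -> ['e', 'd', 'c']
'c': index 2 in ['e', 'd', 'c'] -> ['c', 'e', 'd']
'd': index 2 in ['c', 'e', 'd'] -> ['d', 'c', 'e']
'c': index 1 in ['d', 'c', 'e'] -> ['c', 'd', 'e']
'e': index 2 in ['c', 'd', 'e'] -> ['e', 'c', 'd']
'd': index 2 in ['e', 'c', 'd'] -> ['d', 'e', 'c']


Output: [1, 2, 2, 2, 1, 2, 2]


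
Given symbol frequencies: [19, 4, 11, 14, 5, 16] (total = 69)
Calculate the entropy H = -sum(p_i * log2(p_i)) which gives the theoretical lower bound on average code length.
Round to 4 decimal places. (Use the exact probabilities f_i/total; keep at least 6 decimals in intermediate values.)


Per-symbol terms -p_i * log2(p_i) with p_i = f_i/69:
  p = 19/69 = 0.275362: log2(p) = -1.860597, -p*log2(p) = 0.512338
  p = 4/69 = 0.057971: log2(p) = -4.108524, -p*log2(p) = 0.238175
  p = 11/69 = 0.159420: log2(p) = -2.649093, -p*log2(p) = 0.422319
  p = 14/69 = 0.202899: log2(p) = -2.301170, -p*log2(p) = 0.466904
  p = 5/69 = 0.072464: log2(p) = -3.786596, -p*log2(p) = 0.274391
  p = 16/69 = 0.231884: log2(p) = -2.108524, -p*log2(p) = 0.488933
H = 0.512338 + 0.238175 + 0.422319 + 0.466904 + 0.274391 + 0.488933 = 2.403060

H = 2.4031 bits/symbol


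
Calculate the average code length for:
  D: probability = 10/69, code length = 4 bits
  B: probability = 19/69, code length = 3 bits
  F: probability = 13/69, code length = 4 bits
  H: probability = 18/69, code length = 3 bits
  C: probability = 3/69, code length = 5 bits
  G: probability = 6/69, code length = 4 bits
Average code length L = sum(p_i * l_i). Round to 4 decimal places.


Weighted contributions p_i * l_i:
  D: (10/69) * 4 = 40/69
  B: (19/69) * 3 = 57/69
  F: (13/69) * 4 = 52/69
  H: (18/69) * 3 = 54/69
  C: (3/69) * 5 = 15/69
  G: (6/69) * 4 = 24/69
Sum = (40 + 57 + 52 + 54 + 15 + 24)/69 = 242/69

L = 242/69 = 3.5072 bits/symbol


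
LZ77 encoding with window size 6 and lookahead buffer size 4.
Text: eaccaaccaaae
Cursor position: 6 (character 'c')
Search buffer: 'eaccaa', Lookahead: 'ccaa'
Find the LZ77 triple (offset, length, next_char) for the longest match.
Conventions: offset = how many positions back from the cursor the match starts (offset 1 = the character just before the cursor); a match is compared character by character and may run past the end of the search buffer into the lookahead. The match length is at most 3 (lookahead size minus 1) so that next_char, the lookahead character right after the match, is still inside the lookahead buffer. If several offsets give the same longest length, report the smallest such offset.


Try each offset into the search buffer:
  offset=1 (pos 5, char 'a'): match length 0
  offset=2 (pos 4, char 'a'): match length 0
  offset=3 (pos 3, char 'c'): match length 1
  offset=4 (pos 2, char 'c'): match length 3
  offset=5 (pos 1, char 'a'): match length 0
  offset=6 (pos 0, char 'e'): match length 0
Longest match has length 3 at offset 4.
next_char = character at position 6 + 3 = 9 -> 'a'

Best match: offset=4, length=3 (matching 'cca' starting at position 2)
LZ77 triple: (4, 3, 'a')


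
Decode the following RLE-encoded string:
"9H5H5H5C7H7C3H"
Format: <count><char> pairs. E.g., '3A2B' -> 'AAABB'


Expanding each <count><char> pair:
  9H -> 'HHHHHHHHH'
  5H -> 'HHHHH'
  5H -> 'HHHHH'
  5C -> 'CCCCC'
  7H -> 'HHHHHHH'
  7C -> 'CCCCCCC'
  3H -> 'HHH'

Decoded = HHHHHHHHHHHHHHHHHHHCCCCCHHHHHHHCCCCCCCHHH


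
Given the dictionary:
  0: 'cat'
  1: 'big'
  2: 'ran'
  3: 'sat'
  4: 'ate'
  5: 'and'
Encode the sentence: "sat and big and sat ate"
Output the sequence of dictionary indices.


Look up each word in the dictionary:
  'sat' -> 3
  'and' -> 5
  'big' -> 1
  'and' -> 5
  'sat' -> 3
  'ate' -> 4

Encoded: [3, 5, 1, 5, 3, 4]


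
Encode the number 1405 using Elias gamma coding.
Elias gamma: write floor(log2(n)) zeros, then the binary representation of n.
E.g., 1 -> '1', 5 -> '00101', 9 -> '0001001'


num_bits = floor(log2(1405)) + 1 = 11
leading_zeros = num_bits - 1 = 10
binary(1405) = 10101111101

Elias gamma(1405) = '0000000000' + '10101111101' = 000000000010101111101 (21 bits)


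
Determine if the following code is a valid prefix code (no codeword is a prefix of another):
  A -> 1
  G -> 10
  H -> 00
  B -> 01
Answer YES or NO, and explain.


Checking each pair (does one codeword prefix another?):
  A='1' vs G='10': prefix -- VIOLATION

NO -- this is NOT a valid prefix code. A (1) is a prefix of G (10).


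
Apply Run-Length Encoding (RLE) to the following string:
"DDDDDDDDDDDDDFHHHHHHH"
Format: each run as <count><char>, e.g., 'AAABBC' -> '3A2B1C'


Scanning runs left to right:
  i=0: run of 'D' x 13 -> '13D'
  i=13: run of 'F' x 1 -> '1F'
  i=14: run of 'H' x 7 -> '7H'

RLE = 13D1F7H


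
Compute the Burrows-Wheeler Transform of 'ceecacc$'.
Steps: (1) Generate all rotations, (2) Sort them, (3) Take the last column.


Rotations (sorted):
  0: $ceecacc -> last char: c
  1: acc$ceec -> last char: c
  2: c$ceecac -> last char: c
  3: cacc$cee -> last char: e
  4: cc$ceeca -> last char: a
  5: ceecacc$ -> last char: $
  6: ecacc$ce -> last char: e
  7: eecacc$c -> last char: c


BWT = cccea$ec


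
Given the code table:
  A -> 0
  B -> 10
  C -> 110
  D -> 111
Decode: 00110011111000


Decoding:
0 -> A
0 -> A
110 -> C
0 -> A
111 -> D
110 -> C
0 -> A
0 -> A


Result: AACADCAA


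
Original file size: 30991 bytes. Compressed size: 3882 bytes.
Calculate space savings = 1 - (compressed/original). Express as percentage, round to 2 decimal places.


ratio = compressed/original = 3882/30991 = 0.125262
savings = 1 - ratio = 1 - 0.125262 = 0.874738
as a percentage: 0.874738 * 100 = 87.47%

Space savings = 1 - 3882/30991 = 87.47%


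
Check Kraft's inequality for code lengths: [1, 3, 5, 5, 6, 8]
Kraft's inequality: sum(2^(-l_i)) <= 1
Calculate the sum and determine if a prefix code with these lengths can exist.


Sum = 2^(-1) + 2^(-3) + 2^(-5) + 2^(-5) + 2^(-6) + 2^(-8)
    = 0.5 + 0.125 + 0.03125 + 0.03125 + 0.015625 + 0.00390625
    = 181/256 = 0.70703125
Since 0.70703125 <= 1, Kraft's inequality IS satisfied.
A prefix code with these lengths CAN exist.

Kraft sum = 0.70703125. Satisfied.


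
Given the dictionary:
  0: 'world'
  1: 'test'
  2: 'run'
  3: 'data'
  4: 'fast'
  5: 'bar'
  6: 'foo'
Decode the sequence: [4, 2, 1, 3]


Look up each index in the dictionary:
  4 -> 'fast'
  2 -> 'run'
  1 -> 'test'
  3 -> 'data'

Decoded: "fast run test data"


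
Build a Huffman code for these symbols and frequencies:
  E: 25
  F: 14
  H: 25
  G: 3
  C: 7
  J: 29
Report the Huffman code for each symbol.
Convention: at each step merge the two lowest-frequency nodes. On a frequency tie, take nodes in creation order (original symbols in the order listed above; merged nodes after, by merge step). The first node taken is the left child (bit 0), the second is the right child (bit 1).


Huffman tree construction:
Step 1: Merge G(3) + C(7) = 10
Step 2: Merge (G+C)(10) + F(14) = 24
Step 3: Merge ((G+C)+F)(24) + E(25) = 49
Step 4: Merge H(25) + J(29) = 54
Step 5: Merge (((G+C)+F)+E)(49) + (H+J)(54) = 103
Read each symbol's code off the tree from the root (left child = 0, right child = 1).

Codes:
  E: 01 (length 2)
  F: 001 (length 3)
  H: 10 (length 2)
  G: 0000 (length 4)
  C: 0001 (length 4)
  J: 11 (length 2)
Average code length: 240/103 = 2.3301 bits/symbol


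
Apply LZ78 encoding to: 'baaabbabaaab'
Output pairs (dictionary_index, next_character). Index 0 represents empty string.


LZ78 encoding steps:
Dictionary: {0: ''}
Step 1: w='' (idx 0), next='b' -> output (0, 'b'), add 'b' as idx 1
Step 2: w='' (idx 0), next='a' -> output (0, 'a'), add 'a' as idx 2
Step 3: w='a' (idx 2), next='a' -> output (2, 'a'), add 'aa' as idx 3
Step 4: w='b' (idx 1), next='b' -> output (1, 'b'), add 'bb' as idx 4
Step 5: w='a' (idx 2), next='b' -> output (2, 'b'), add 'ab' as idx 5
Step 6: w='aa' (idx 3), next='a' -> output (3, 'a'), add 'aaa' as idx 6
Step 7: w='b' (idx 1), end of input -> output (1, '')


Encoded: [(0, 'b'), (0, 'a'), (2, 'a'), (1, 'b'), (2, 'b'), (3, 'a'), (1, '')]


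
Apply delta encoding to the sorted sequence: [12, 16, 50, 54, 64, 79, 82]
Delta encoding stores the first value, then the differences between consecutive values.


First value: 12
Deltas:
  16 - 12 = 4
  50 - 16 = 34
  54 - 50 = 4
  64 - 54 = 10
  79 - 64 = 15
  82 - 79 = 3


Delta encoded: [12, 4, 34, 4, 10, 15, 3]


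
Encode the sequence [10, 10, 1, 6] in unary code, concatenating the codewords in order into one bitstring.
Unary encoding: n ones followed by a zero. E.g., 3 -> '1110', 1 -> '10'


Encode each number as n ones followed by a terminating 0:
  10 -> 11111111110 (11 bits)
  10 -> 11111111110 (11 bits)
  1 -> 10 (2 bits)
  6 -> 1111110 (7 bits)
Total length = 11 + 11 + 2 + 7 = 31 bits.

Unary([10, 10, 1, 6]) = 1111111111011111111110101111110 (31 bits)


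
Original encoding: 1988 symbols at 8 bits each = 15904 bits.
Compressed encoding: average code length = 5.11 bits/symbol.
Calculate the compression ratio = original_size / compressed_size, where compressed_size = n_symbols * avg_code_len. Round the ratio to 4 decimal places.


original_size = n_symbols * orig_bits = 1988 * 8 = 15904 bits
compressed_size = n_symbols * avg_code_len = 1988 * 5.11 = 10158.68 bits
ratio = original_size / compressed_size = 15904 / 10158.68 = 1.5656

Compression ratio = 1.5656


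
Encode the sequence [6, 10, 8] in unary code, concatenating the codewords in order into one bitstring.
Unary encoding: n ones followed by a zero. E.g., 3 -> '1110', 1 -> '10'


Encode each number as n ones followed by a terminating 0:
  6 -> 1111110 (7 bits)
  10 -> 11111111110 (11 bits)
  8 -> 111111110 (9 bits)
Total length = 7 + 11 + 9 = 27 bits.

Unary([6, 10, 8]) = 111111011111111110111111110 (27 bits)


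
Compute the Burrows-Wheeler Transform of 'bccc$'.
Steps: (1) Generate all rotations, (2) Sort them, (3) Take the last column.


Rotations (sorted):
  0: $bccc -> last char: c
  1: bccc$ -> last char: $
  2: c$bcc -> last char: c
  3: cc$bc -> last char: c
  4: ccc$b -> last char: b


BWT = c$ccb


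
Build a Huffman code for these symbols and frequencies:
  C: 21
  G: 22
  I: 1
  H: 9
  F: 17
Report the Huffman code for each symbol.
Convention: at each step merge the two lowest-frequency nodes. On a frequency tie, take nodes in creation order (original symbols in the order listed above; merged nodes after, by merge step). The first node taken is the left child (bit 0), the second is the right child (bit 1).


Huffman tree construction:
Step 1: Merge I(1) + H(9) = 10
Step 2: Merge (I+H)(10) + F(17) = 27
Step 3: Merge C(21) + G(22) = 43
Step 4: Merge ((I+H)+F)(27) + (C+G)(43) = 70
Read each symbol's code off the tree from the root (left child = 0, right child = 1).

Codes:
  C: 10 (length 2)
  G: 11 (length 2)
  I: 000 (length 3)
  H: 001 (length 3)
  F: 01 (length 2)
Average code length: 150/70 = 2.1429 bits/symbol


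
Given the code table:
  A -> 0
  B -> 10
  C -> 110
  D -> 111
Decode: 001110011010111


Decoding:
0 -> A
0 -> A
111 -> D
0 -> A
0 -> A
110 -> C
10 -> B
111 -> D


Result: AADAACBD


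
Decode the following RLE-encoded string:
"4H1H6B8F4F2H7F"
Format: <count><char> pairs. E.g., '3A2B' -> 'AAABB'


Expanding each <count><char> pair:
  4H -> 'HHHH'
  1H -> 'H'
  6B -> 'BBBBBB'
  8F -> 'FFFFFFFF'
  4F -> 'FFFF'
  2H -> 'HH'
  7F -> 'FFFFFFF'

Decoded = HHHHHBBBBBBFFFFFFFFFFFFHHFFFFFFF


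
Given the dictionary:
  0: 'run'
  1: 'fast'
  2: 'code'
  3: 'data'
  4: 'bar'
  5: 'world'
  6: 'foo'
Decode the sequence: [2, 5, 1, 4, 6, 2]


Look up each index in the dictionary:
  2 -> 'code'
  5 -> 'world'
  1 -> 'fast'
  4 -> 'bar'
  6 -> 'foo'
  2 -> 'code'

Decoded: "code world fast bar foo code"


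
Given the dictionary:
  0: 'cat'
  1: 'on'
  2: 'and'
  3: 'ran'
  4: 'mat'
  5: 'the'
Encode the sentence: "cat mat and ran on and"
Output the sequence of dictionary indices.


Look up each word in the dictionary:
  'cat' -> 0
  'mat' -> 4
  'and' -> 2
  'ran' -> 3
  'on' -> 1
  'and' -> 2

Encoded: [0, 4, 2, 3, 1, 2]


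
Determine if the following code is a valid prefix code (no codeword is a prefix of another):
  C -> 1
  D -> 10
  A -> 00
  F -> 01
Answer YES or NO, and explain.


Checking each pair (does one codeword prefix another?):
  C='1' vs D='10': prefix -- VIOLATION

NO -- this is NOT a valid prefix code. C (1) is a prefix of D (10).


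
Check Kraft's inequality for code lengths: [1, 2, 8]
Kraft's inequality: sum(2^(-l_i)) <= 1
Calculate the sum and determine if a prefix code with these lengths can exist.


Sum = 2^(-1) + 2^(-2) + 2^(-8)
    = 0.5 + 0.25 + 0.00390625
    = 193/256 = 0.75390625
Since 0.75390625 <= 1, Kraft's inequality IS satisfied.
A prefix code with these lengths CAN exist.

Kraft sum = 0.75390625. Satisfied.


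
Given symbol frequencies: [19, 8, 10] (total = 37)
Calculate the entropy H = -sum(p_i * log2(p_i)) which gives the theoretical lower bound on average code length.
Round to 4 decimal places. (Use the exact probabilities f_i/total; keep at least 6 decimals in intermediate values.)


Per-symbol terms -p_i * log2(p_i) with p_i = f_i/37:
  p = 19/37 = 0.513514: log2(p) = -0.961526, -p*log2(p) = 0.493757
  p = 8/37 = 0.216216: log2(p) = -2.209453, -p*log2(p) = 0.477720
  p = 10/37 = 0.270270: log2(p) = -1.887525, -p*log2(p) = 0.510142
H = 0.493757 + 0.477720 + 0.510142 = 1.481619

H = 1.4816 bits/symbol


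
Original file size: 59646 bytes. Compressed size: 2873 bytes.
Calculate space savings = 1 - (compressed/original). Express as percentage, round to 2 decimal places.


ratio = compressed/original = 2873/59646 = 0.048168
savings = 1 - ratio = 1 - 0.048168 = 0.951832
as a percentage: 0.951832 * 100 = 95.18%

Space savings = 1 - 2873/59646 = 95.18%
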